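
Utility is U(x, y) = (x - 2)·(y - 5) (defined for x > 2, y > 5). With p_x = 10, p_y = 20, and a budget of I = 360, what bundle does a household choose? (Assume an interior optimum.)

x* = 14, y* = 11

MU_x = (y−5), MU_y = (x−2).
MRS = (y−5)/(x−2).
Tangency: set MRS = p_x/p_y = 10/20 = 0.5.
So (y − 5)/(x − 2) = 0.5, i.e. (y − 5) = 0.5·(x − 2).
Rewrite the budget in excess-of-subsistence terms: 10·(x − 2) + 20·(y − 5) = 360 − 10·2 − 20·5 = 240.
Substituting, 20·(x − 2) = 240, so x − 2 = 12 and x* = 14.
Then y − 5 = 0.5·12 = 6, so y* = 11.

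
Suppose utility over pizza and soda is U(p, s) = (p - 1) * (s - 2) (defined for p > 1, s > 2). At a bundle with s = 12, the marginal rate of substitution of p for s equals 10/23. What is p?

p = 24

MU_p = (s−2), MU_s = (p−1).
MRS = (s−2)/(p−1).
Substitute s = 12: MRS = 10/(p − 1). Setting this equal to 10/23 gives p − 1 = 10/(10/23) = 23, so p = 24.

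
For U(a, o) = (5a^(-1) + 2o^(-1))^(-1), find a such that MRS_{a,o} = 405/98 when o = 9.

a = 7

For CES with ρ = -1, MRS = (5/2)·(o/a)^2.
Setting (5/2)·(9/a)^2 = 405/98 gives (9/a)^2 = 81/49, so 9/a = 9/7 and a = 7.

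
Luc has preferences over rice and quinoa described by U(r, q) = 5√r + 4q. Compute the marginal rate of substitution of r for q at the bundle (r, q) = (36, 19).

MU_r = 5/(2√r), MU_q = 4.
MRS = 5/(2√r) ÷ 4.
At (36, 19): MRS = 5/48.
The indifference curve has slope −5/48 at this bundle.

MRS = 5/48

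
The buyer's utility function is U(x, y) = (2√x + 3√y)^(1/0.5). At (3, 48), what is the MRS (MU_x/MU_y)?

MRS = 8/3

For CES with ρ = 0.5, MRS = (2/3)·√(y/x).
At (3, 48): MRS = 8/3.
So at (3, 48) the consumer would give up 8/3 units of y for one more unit of x.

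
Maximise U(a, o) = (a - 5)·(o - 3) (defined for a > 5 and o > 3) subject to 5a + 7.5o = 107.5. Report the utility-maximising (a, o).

a* = 11, o* = 7

MU_a = (o−3), MU_o = (a−5).
MRS = (o−3)/(a−5).
Tangency: set MRS = p_a/p_o = 5/7.5 = 2/3.
So (o − 3)/(a − 5) = 2/3, i.e. (o − 3) = (2/3)·(a − 5).
Rewrite the budget in excess-of-subsistence terms: 5·(a − 5) + 7.5·(o − 3) = 107.5 − 5·5 − 7.5·3 = 60.
Substituting, 10·(a − 5) = 60, so a − 5 = 6 and a* = 11.
Then o − 3 = (2/3)·6 = 4, so o* = 7.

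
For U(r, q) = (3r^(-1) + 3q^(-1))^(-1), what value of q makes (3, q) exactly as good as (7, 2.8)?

U depends on (r, q) only through S = 3r^(-1) + 3q^(-1), so equal utility means equal S. At (7, 2.8): S = 1.5.
With r = 3: 3·3^(-1) = 1, so 3q^(-1) = 1.5 − 1 = 0.5, i.e. q^(-1) = 1/6.
Hence q = 1/(1/6) = 6.
Check: U(3, 6) = 0.6667.

q = 6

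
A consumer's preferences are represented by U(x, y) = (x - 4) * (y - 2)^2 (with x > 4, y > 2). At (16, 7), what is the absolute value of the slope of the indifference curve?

MRS = 5/24

MU_x = (y−2)^2, MU_y = 2·(x−4)·(y−2).
MRS = (1/2)·(y−2)/(x−4).
At (16, 7): MRS = 5/24.
So at (16, 7) the consumer would give up 5/24 units of y for one more unit of x.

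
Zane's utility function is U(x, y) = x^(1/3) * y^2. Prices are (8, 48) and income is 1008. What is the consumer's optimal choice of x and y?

x* = 18, y* = 18

MU_x = 1/3·x^(-2/3)·y^2 and MU_y = 2·x^(1/3)·y.
MRS = MU_x/MU_y = (1/6)·y/x.
Tangency: set MRS = p_x/p_y = 8/48 = 1/6.
So (1/6)·y/x = 1/6, i.e. y = x.
Substitute into the budget 8·x + 48·y = 1008: 56·x = 1008, so x* = 18.
Then y* = 18.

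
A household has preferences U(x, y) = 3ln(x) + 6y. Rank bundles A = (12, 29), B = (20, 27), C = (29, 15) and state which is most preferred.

Evaluate utility at each bundle:
U(A) = 181.455.
U(B) = 170.987.
U(C) = 100.102.
Highest utility is A, so A ≻ B ≻ C.

Bundle A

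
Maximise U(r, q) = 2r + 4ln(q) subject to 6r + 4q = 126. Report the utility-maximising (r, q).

MU_r = 2, MU_q = 4/q.
MRS = 2 ÷ (4/q).
Tangency: set MRS = p_r/p_q = 6/4 = 1.5.
MRS depends only on q: 0.5·q = 1.5 ⇒ q* = 1.5/0.5 = 3.
From the budget, 6·r = 126 − 4·3 = 114, so r* = 19.

r* = 19, q* = 3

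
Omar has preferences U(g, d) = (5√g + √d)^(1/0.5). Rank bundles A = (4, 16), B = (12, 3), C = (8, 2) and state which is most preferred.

Bundle B

Evaluate utility at each bundle:
U(A) = 196.000.
U(B) = 363.000.
U(C) = 242.000.
Highest utility is B, so B ≻ C ≻ A.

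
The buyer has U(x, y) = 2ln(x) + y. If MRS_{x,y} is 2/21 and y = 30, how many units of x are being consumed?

MU_x = 2/x, MU_y = 1.
MRS = 2/x ÷ 1.
MRS depends only on x: 2/x = 2/21 ⇒ x = 2/(2/21) = 21.

x = 21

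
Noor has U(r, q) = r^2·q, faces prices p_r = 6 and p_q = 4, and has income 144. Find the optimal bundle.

MU_r = 2·r·q and MU_q = r^2.
MRS = MU_r/MU_q = (2/1)·q/r.
Tangency: set MRS = p_r/p_q = 6/4 = 1.5.
So (2/1)·q/r = 1.5, i.e. q = 0.75·r.
Substitute into the budget 6·r + 4·q = 144: 9·r = 144, so r* = 16.
Then q* = 0.75·16 = 12.

r* = 16, q* = 12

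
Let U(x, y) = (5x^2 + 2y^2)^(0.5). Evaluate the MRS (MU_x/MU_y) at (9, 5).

For CES with ρ = 2, MRS = (5/2)·(y/x)^(-1).
At (9, 5): MRS = 4.5.
So at (9, 5) the consumer would give up 4.5 units of y for one more unit of x.

MRS = 4.5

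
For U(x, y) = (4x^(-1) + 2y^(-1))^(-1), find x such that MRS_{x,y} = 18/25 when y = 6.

x = 10

For CES with ρ = -1, MRS = (4/2)·(y/x)^2.
Setting (4/2)·(6/x)^2 = 18/25 gives (6/x)^2 = 9/25, so 6/x = 0.6 and x = 10.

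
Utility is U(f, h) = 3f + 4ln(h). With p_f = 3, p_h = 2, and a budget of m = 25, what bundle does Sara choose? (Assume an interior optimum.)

f* = 7, h* = 2

MU_f = 3, MU_h = 4/h.
MRS = 3 ÷ (4/h).
Tangency: set MRS = p_f/p_h = 3/2 = 1.5.
MRS depends only on h: 0.75·h = 1.5 ⇒ h* = 1.5/0.75 = 2.
From the budget, 3·f = 25 − 2·2 = 21, so f* = 7.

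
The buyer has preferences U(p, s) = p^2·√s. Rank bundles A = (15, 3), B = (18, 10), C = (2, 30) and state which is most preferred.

Bundle B

Evaluate utility at each bundle:
U(A) = 389.711.
U(B) = 1024.578.
U(C) = 21.909.
Highest utility is B, so B ≻ A ≻ C.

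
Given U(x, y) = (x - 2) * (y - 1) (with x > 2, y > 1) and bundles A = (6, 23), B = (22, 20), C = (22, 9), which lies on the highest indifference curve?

Bundle B

Evaluate utility at each bundle:
U(A) = 88.
U(B) = 380.
U(C) = 160.
Highest utility is B, so B ≻ C ≻ A.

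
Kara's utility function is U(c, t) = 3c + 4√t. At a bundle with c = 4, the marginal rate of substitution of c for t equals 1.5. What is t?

MU_c = 3, MU_t = 4/(2√t).
MRS = 3 ÷ (4/(2√t)).
MRS depends only on t: 1.5·√t = 1.5 ⇒ √t = 1.5/1.5 = 1 ⇒ t = 1.

t = 1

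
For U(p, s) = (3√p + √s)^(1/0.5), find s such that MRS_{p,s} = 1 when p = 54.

For CES with ρ = 0.5, MRS = (3/1)·√(s/p).
Setting (3/1)·√(s/54) = 1 gives √(s/54) = 1/3, so s/54 = 1/9 and s = 6.

s = 6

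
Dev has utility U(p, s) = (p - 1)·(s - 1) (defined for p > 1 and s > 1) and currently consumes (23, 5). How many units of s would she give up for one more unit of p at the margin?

MRS = 2/11

MU_p = (s−1), MU_s = (p−1).
MRS = (s−1)/(p−1).
At (23, 5): MRS = 2/11.
The indifference curve has slope −2/11 at this bundle.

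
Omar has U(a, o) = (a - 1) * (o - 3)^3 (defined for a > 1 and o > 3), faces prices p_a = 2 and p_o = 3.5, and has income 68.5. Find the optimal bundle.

a* = 8, o* = 15

MU_a = (o−3)^3, MU_o = 3·(a−1)·(o−3)^2.
MRS = (1/3)·(o−3)/(a−1).
Tangency: set MRS = p_a/p_o = 2/3.5 = 4/7.
So (1/3)·(o − 3)/(a − 1) = 4/7, i.e. (o − 3) = (12/7)·(a − 1).
Rewrite the budget in excess-of-subsistence terms: 2·(a − 1) + 3.5·(o − 3) = 68.5 − 2·1 − 3.5·3 = 56.
Substituting, 8·(a − 1) = 56, so a − 1 = 7 and a* = 8.
Then o − 3 = (12/7)·7 = 12, so o* = 15.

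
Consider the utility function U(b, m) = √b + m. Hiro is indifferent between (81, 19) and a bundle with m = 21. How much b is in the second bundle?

U(81, 19) = 28.
Set U(b, 21) = 28 and solve.
With m = 21: √b = 28 − 21 = 7, so √b = 7 and b = 49.
Check: U(49, 21) = 28.

b = 49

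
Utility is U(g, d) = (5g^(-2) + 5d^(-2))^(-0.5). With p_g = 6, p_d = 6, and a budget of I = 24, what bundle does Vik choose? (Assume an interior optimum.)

g* = 2, d* = 2

For CES with ρ = -2, MRS = (d/g)^3.
Tangency: set MRS = p_g/p_d = 6/6 = 1.
So (d/g)^3 = 1; taking the cube root, d/g = 1, i.e. d = g.
Substitute into the budget 6·g + 6·d = 24: 12·g = 24, so g* = 2 and d* = 2.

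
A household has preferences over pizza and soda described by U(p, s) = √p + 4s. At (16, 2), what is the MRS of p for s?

MRS = 1/32

MU_p = 1/(2√p), MU_s = 4.
MRS = 1/(2√p) ÷ 4.
At (16, 2): MRS = 1/32.
That is, one extra unit of p is worth 1/32 units of s at the margin.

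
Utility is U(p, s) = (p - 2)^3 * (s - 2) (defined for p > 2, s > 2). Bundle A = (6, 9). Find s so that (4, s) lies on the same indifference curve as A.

U(6, 9) = 448.
Set U(4, s) = 448 and solve.
With p = 4: (4 − 2)^3 = 8, so (s − 2) = 448/8 = 56.
So s = 2 + 56 = 58.
Check: U(4, 58) = 448.

s = 58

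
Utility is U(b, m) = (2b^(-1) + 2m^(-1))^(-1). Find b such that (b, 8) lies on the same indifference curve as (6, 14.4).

b = 9

U depends on (b, m) only through S = 2b^(-1) + 2m^(-1), so equal utility means equal S. At (6, 14.4): S = 17/36.
With m = 8: 2·8^(-1) = 0.25, so 2b^(-1) = 17/36 − 0.25 = 2/9, i.e. b^(-1) = 1/9.
Hence b = 1/(1/9) = 9.
Check: U(9, 8) = 2.1176.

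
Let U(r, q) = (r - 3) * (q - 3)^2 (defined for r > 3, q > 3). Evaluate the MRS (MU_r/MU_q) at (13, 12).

MU_r = (q−3)^2, MU_q = 2·(r−3)·(q−3).
MRS = (1/2)·(q−3)/(r−3).
At (13, 12): MRS = 0.45.
So at (13, 12) the consumer would give up 0.45 units of q for one more unit of r.

MRS = 0.45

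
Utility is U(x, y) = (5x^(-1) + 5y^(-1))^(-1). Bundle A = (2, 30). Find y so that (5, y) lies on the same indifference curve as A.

U depends on (x, y) only through S = 5x^(-1) + 5y^(-1), so equal utility means equal S. At (2, 30): S = 8/3.
With x = 5: 5·5^(-1) = 1, so 5y^(-1) = 8/3 − 1 = 5/3, i.e. y^(-1) = 1/3.
Hence y = 1/(1/3) = 3.
Check: U(5, 3) = 0.375.

y = 3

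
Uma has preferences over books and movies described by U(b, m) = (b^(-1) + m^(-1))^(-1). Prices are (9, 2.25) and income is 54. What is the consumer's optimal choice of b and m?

b* = 4, m* = 8

For CES with ρ = -1, MRS = (m/b)^2.
Tangency: set MRS = p_b/p_m = 9/2.25 = 4.
So (m/b)^2 = 4; taking the square root, m/b = 2, i.e. m = 2·b.
Substitute into the budget 9·b + 2.25·m = 54: 13.5·b = 54, so b* = 4 and m* = 2·4 = 8.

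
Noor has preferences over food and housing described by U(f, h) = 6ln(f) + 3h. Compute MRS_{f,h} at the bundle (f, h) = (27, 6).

MRS = 2/27

MU_f = 6/f, MU_h = 3.
MRS = 6/f ÷ 3.
At (27, 6): MRS = 2/27.
The indifference curve has slope −2/27 at this bundle.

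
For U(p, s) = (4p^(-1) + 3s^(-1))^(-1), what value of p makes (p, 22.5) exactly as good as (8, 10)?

p = 6

U depends on (p, s) only through S = 4p^(-1) + 3s^(-1), so equal utility means equal S. At (8, 10): S = 0.8.
With s = 22.5: 3·22.5^(-1) = 2/15, so 4p^(-1) = 0.8 − 2/15 = 2/3, i.e. p^(-1) = 1/6.
Hence p = 1/(1/6) = 6.
Check: U(6, 22.5) = 1.25.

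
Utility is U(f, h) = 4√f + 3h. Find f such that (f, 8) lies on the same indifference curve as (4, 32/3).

f = 16

U(4, 32/3) = 40.
Set U(f, 8) = 40 and solve.
With h = 8: 4√f = 40 − 3·8 = 16, so √f = 4 and f = 16.
Check: U(16, 8) = 40.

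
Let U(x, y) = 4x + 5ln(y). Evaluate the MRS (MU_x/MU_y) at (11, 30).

MU_x = 4, MU_y = 5/y.
MRS = 4 ÷ (5/y).
At (11, 30): MRS = 24.
That is, one extra unit of x is worth 24 units of y at the margin.

MRS = 24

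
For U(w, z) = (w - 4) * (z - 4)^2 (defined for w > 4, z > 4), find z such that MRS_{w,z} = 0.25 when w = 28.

z = 16

MU_w = (z−4)^2, MU_z = 2·(w−4)·(z−4).
MRS = (1/2)·(z−4)/(w−4).
Substitute w = 28: MRS = (z − 4)/48. Setting this equal to 0.25 gives z − 4 = 0.25·48 = 12, so z = 16.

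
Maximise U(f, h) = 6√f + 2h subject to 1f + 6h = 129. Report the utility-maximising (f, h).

f* = 81, h* = 8

MU_f = 6/(2√f), MU_h = 2.
MRS = 6/(2√f) ÷ 2.
Tangency: set MRS = p_f/p_h = 1/6.
MRS depends only on f: 1.5/√f = 1/6 ⇒ √f = 1.5/(1/6) = 9 ⇒ f* = 81.
From the budget, 6·h = 129 − 1·81 = 48, so h* = 8.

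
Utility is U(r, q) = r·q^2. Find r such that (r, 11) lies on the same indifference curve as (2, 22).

U(2, 22) = 968.
Set U(r, 11) = 968 and solve.
With q = 11: 11^2 = 121, so r = 968/121 = 8.
Check: U(8, 11) = 968.

r = 8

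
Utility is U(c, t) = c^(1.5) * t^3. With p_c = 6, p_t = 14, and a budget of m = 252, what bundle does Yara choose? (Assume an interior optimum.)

MU_c = 1.5·√c·t^3 and MU_t = 3·c^(1.5)·t^2.
MRS = MU_c/MU_t = (0.5)·t/c.
Tangency: set MRS = p_c/p_t = 6/14 = 3/7.
So (0.5)·t/c = 3/7, i.e. t = (6/7)·c.
Substitute into the budget 6·c + 14·t = 252: 18·c = 252, so c* = 14.
Then t* = (6/7)·14 = 12.

c* = 14, t* = 12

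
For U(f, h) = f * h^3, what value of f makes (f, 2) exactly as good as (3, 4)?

f = 24

U(3, 4) = 192.
Set U(f, 2) = 192 and solve.
With h = 2: 2^3 = 8, so f = 192/8 = 24.
Check: U(24, 2) = 192.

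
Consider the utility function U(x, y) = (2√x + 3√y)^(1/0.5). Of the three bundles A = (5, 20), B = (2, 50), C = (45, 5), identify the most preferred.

Evaluate utility at each bundle:
U(A) = 320.000.
U(B) = 578.000.
U(C) = 405.000.
Highest utility is B, so B ≻ C ≻ A.

Bundle B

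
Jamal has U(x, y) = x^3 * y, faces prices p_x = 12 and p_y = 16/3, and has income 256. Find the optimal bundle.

x* = 16, y* = 12

MU_x = 3·x^2·y and MU_y = x^3.
MRS = MU_x/MU_y = (3/1)·y/x.
Tangency: set MRS = p_x/p_y = 12/(16/3) = 2.25.
So (3/1)·y/x = 2.25, i.e. y = 0.75·x.
Substitute into the budget 12·x + (16/3)·y = 256: 16·x = 256, so x* = 16.
Then y* = 0.75·16 = 12.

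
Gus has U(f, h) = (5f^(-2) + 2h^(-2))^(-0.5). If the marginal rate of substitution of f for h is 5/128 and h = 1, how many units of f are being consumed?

f = 4

For CES with ρ = -2, MRS = (5/2)·(h/f)^3.
Setting (5/2)·(1/f)^3 = 5/128 gives (1/f)^3 = 1/64, so 1/f = 0.25 and f = 4.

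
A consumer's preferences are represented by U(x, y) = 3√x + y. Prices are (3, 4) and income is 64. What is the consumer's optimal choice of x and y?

x* = 4, y* = 13

MU_x = 3/(2√x), MU_y = 1.
MRS = 3/(2√x) ÷ 1.
Tangency: set MRS = p_x/p_y = 3/4 = 0.75.
MRS depends only on x: 1.5/√x = 0.75 ⇒ √x = 1.5/0.75 = 2 ⇒ x* = 4.
From the budget, 4·y = 64 − 3·4 = 52, so y* = 13.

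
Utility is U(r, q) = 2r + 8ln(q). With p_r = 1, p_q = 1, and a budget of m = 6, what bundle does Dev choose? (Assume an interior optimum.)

r* = 2, q* = 4

MU_r = 2, MU_q = 8/q.
MRS = 2 ÷ (8/q).
Tangency: set MRS = p_r/p_q = 1/1 = 1.
MRS depends only on q: 0.25·q = 1 ⇒ q* = 1/0.25 = 4.
From the budget, 1·r = 6 − 1·4 = 2, so r* = 2.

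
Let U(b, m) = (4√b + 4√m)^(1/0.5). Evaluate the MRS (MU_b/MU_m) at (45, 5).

MRS = 1/3

For CES with ρ = 0.5, MRS = √(m/b).
At (45, 5): MRS = 1/3.
That is, one extra unit of b is worth 1/3 units of m at the margin.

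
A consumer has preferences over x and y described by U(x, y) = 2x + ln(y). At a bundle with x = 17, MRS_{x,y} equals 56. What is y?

y = 28

MU_x = 2, MU_y = 1/y.
MRS = 2 ÷ (1/y).
MRS depends only on y: 2·y = 56 ⇒ y = 56/2 = 28.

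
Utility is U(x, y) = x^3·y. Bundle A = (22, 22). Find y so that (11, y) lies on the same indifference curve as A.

y = 176

U(22, 22) = 234256.
Set U(11, y) = 234256 and solve.
With x = 11: 11^3 = 1331, so y = 234256/1331 = 176.
Check: U(11, 176) = 234256.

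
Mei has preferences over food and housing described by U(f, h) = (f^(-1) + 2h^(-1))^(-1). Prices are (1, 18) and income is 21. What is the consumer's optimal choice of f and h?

f* = 3, h* = 1

For CES with ρ = -1, MRS = (1/2)·(h/f)^2.
Tangency: set MRS = p_f/p_h = 1/18.
So (h/f)^2 = 1/9; taking the square root, h/f = 1/3, i.e. h = (1/3)·f.
Substitute into the budget 1·f + 18·h = 21: 7·f = 21, so f* = 3 and h* = (1/3)·3 = 1.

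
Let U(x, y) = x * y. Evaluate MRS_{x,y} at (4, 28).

MRS = 7

MU_x = y and MU_y = x.
MRS = MU_x/MU_y = y/x.
At (4, 28): MRS = 7.
The indifference curve has slope −7 at this bundle.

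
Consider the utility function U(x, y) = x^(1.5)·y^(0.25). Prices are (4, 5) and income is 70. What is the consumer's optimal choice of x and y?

x* = 15, y* = 2

MU_x = 1.5·√x·y^(0.25) and MU_y = 0.25·x^(1.5)·y^(-0.75).
MRS = MU_x/MU_y = (6)·y/x.
Tangency: set MRS = p_x/p_y = 4/5 = 0.8.
So (6)·y/x = 0.8, i.e. y = (2/15)·x.
Substitute into the budget 4·x + 5·y = 70: (14/3)·x = 70, so x* = 15.
Then y* = (2/15)·15 = 2.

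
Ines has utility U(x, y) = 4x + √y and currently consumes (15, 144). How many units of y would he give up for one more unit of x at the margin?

MRS = 96

MU_x = 4, MU_y = 1/(2√y).
MRS = 4 ÷ (1/(2√y)).
At (15, 144): MRS = 96.
So at (15, 144) the consumer would give up 96 units of y for one more unit of x.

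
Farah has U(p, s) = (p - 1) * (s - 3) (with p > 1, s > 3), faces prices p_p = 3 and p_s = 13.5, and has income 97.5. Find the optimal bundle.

p* = 10, s* = 5

MU_p = (s−3), MU_s = (p−1).
MRS = (s−3)/(p−1).
Tangency: set MRS = p_p/p_s = 3/13.5 = 2/9.
So (s − 3)/(p − 1) = 2/9, i.e. (s − 3) = (2/9)·(p − 1).
Rewrite the budget in excess-of-subsistence terms: 3·(p − 1) + 13.5·(s − 3) = 97.5 − 3·1 − 13.5·3 = 54.
Substituting, 6·(p − 1) = 54, so p − 1 = 9 and p* = 10.
Then s − 3 = (2/9)·9 = 2, so s* = 5.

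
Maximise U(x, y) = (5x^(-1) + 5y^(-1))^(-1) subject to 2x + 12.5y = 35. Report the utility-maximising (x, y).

For CES with ρ = -1, MRS = (y/x)^2.
Tangency: set MRS = p_x/p_y = 2/12.5 = 4/25.
So (y/x)^2 = 4/25; taking the square root, y/x = 0.4, i.e. y = 0.4·x.
Substitute into the budget 2·x + 12.5·y = 35: 7·x = 35, so x* = 5 and y* = 0.4·5 = 2.

x* = 5, y* = 2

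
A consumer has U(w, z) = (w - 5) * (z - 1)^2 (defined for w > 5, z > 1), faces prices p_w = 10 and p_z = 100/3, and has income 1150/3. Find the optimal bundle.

MU_w = (z−1)^2, MU_z = 2·(w−5)·(z−1).
MRS = (1/2)·(z−1)/(w−5).
Tangency: set MRS = p_w/p_z = 10/(100/3) = 0.3.
So (1/2)·(z − 1)/(w − 5) = 0.3, i.e. (z − 1) = 0.6·(w − 5).
Rewrite the budget in excess-of-subsistence terms: 10·(w − 5) + (100/3)·(z − 1) = 1150/3 − 10·5 − (100/3)·1 = 300.
Substituting, 30·(w − 5) = 300, so w − 5 = 10 and w* = 15.
Then z − 1 = 0.6·10 = 6, so z* = 7.

w* = 15, z* = 7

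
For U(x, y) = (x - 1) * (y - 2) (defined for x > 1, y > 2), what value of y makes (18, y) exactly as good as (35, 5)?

y = 8

U(35, 5) = 102.
Set U(18, y) = 102 and solve.
With x = 18: (18 − 1) = 17, so (y − 2) = 102/17 = 6.
So y = 2 + 6 = 8.
Check: U(18, 8) = 102.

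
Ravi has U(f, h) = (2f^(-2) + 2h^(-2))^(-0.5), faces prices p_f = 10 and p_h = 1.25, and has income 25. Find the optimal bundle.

For CES with ρ = -2, MRS = (h/f)^3.
Tangency: set MRS = p_f/p_h = 10/1.25 = 8.
So (h/f)^3 = 8; taking the cube root, h/f = 2, i.e. h = 2·f.
Substitute into the budget 10·f + 1.25·h = 25: 12.5·f = 25, so f* = 2 and h* = 2·2 = 4.

f* = 2, h* = 4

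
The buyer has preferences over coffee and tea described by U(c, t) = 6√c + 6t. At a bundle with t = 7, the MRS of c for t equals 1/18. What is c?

MU_c = 6/(2√c), MU_t = 6.
MRS = 6/(2√c) ÷ 6.
MRS depends only on c: 0.5/√c = 1/18 ⇒ √c = 0.5/(1/18) = 9 ⇒ c = 81.

c = 81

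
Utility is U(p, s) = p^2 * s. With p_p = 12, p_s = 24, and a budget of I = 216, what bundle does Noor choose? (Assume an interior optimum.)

p* = 12, s* = 3

MU_p = 2·p·s and MU_s = p^2.
MRS = MU_p/MU_s = (2/1)·s/p.
Tangency: set MRS = p_p/p_s = 12/24 = 0.5.
So (2/1)·s/p = 0.5, i.e. s = 0.25·p.
Substitute into the budget 12·p + 24·s = 216: 18·p = 216, so p* = 12.
Then s* = 0.25·12 = 3.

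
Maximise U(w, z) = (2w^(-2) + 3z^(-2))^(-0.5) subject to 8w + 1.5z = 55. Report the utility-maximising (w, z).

For CES with ρ = -2, MRS = (2/3)·(z/w)^3.
Tangency: set MRS = p_w/p_z = 8/1.5 = 16/3.
So (z/w)^3 = 8; taking the cube root, z/w = 2, i.e. z = 2·w.
Substitute into the budget 8·w + 1.5·z = 55: 11·w = 55, so w* = 5 and z* = 2·5 = 10.

w* = 5, z* = 10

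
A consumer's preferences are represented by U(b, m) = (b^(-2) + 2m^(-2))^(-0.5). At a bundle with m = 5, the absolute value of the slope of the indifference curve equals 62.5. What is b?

b = 1

For CES with ρ = -2, MRS = (1/2)·(m/b)^3.
Setting (1/2)·(5/b)^3 = 62.5 gives (5/b)^3 = 125, so 5/b = 5 and b = 1.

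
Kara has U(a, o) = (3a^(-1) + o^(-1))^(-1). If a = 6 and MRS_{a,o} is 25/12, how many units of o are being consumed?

o = 5

For CES with ρ = -1, MRS = (3/1)·(o/a)^2.
Setting (3/1)·(o/6)^2 = 25/12 gives (o/6)^2 = 25/36, so o/6 = 5/6 and o = 5.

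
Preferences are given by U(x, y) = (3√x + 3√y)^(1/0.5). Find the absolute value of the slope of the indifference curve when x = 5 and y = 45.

MRS = 3

For CES with ρ = 0.5, MRS = √(y/x).
At (5, 45): MRS = 3.
So at (5, 45) the consumer would give up 3 units of y for one more unit of x.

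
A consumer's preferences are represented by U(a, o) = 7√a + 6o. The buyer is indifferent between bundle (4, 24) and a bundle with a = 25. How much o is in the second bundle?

o = 20.5

U(4, 24) = 158.
Set U(25, o) = 158 and solve.
With a = 25: √25 = 5, so 6o = 158 − 7·5 = 123 and o = 20.5.
Check: U(25, 20.5) = 158.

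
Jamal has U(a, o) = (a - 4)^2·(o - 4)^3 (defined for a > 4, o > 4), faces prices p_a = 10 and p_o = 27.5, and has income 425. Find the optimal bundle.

a* = 15, o* = 10

MU_a = 2·(a−4)·(o−4)^3, MU_o = 3·(a−4)^2·(o−4)^2.
MRS = (2/3)·(o−4)/(a−4).
Tangency: set MRS = p_a/p_o = 10/27.5 = 4/11.
So (2/3)·(o − 4)/(a − 4) = 4/11, i.e. (o − 4) = (6/11)·(a − 4).
Rewrite the budget in excess-of-subsistence terms: 10·(a − 4) + 27.5·(o − 4) = 425 − 10·4 − 27.5·4 = 275.
Substituting, 25·(a − 4) = 275, so a − 4 = 11 and a* = 15.
Then o − 4 = (6/11)·11 = 6, so o* = 10.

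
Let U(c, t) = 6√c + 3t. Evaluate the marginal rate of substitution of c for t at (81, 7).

MU_c = 6/(2√c), MU_t = 3.
MRS = 6/(2√c) ÷ 3.
At (81, 7): MRS = 1/9.
That is, one extra unit of c is worth 1/9 units of t at the margin.

MRS = 1/9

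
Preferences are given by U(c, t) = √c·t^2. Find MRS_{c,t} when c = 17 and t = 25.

MU_c = 0.5·c^(-0.5)·t^2 and MU_t = 2·√c·t.
MRS = MU_c/MU_t = (0.25)·t/c.
At (17, 25): MRS = 25/68.
So at (17, 25) the consumer would give up 25/68 units of t for one more unit of c.

MRS = 25/68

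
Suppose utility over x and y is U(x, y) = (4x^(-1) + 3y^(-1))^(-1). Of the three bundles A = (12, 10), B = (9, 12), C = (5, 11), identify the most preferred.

Evaluate utility at each bundle:
U(A) = 1.579.
U(B) = 1.440.
U(C) = 0.932.
Highest utility is A, so A ≻ B ≻ C.

Bundle A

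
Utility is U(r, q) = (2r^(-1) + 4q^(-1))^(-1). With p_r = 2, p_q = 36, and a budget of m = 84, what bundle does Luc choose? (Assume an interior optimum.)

r* = 6, q* = 2

For CES with ρ = -1, MRS = (2/4)·(q/r)^2.
Tangency: set MRS = p_r/p_q = 2/36 = 1/18.
So (q/r)^2 = 1/9; taking the square root, q/r = 1/3, i.e. q = (1/3)·r.
Substitute into the budget 2·r + 36·q = 84: 14·r = 84, so r* = 6 and q* = (1/3)·6 = 2.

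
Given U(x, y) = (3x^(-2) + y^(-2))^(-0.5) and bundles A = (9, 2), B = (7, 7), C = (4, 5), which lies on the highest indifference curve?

Evaluate utility at each bundle:
U(A) = 1.867.
U(B) = 3.500.
U(C) = 2.097.
Highest utility is B, so B ≻ C ≻ A.

Bundle B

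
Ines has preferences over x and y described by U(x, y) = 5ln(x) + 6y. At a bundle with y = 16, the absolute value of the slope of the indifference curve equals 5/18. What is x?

x = 3

MU_x = 5/x, MU_y = 6.
MRS = 5/x ÷ 6.
MRS depends only on x: (5/6)/x = 5/18 ⇒ x = (5/6)/(5/18) = 3.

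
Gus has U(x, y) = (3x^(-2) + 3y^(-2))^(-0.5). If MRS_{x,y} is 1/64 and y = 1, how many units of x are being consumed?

x = 4

For CES with ρ = -2, MRS = (y/x)^3.
Setting (1/x)^3 = 1/64 gives 1/x = 0.25 and x = 4.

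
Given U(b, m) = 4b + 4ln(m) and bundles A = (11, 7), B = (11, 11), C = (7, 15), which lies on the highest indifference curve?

Evaluate utility at each bundle:
U(A) = 51.784.
U(B) = 53.592.
U(C) = 38.832.
Highest utility is B, so B ≻ A ≻ C.

Bundle B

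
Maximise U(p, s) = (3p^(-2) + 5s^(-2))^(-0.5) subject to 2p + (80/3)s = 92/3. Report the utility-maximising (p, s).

For CES with ρ = -2, MRS = (3/5)·(s/p)^3.
Tangency: set MRS = p_p/p_s = 2/(80/3) = 3/40.
So (s/p)^3 = 0.125; taking the cube root, s/p = 0.5, i.e. s = 0.5·p.
Substitute into the budget 2·p + (80/3)·s = 92/3: (46/3)·p = 92/3, so p* = 2 and s* = 0.5·2 = 1.

p* = 2, s* = 1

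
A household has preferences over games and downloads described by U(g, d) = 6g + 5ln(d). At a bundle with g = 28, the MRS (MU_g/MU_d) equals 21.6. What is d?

d = 18

MU_g = 6, MU_d = 5/d.
MRS = 6 ÷ (5/d).
MRS depends only on d: 1.2·d = 21.6 ⇒ d = 21.6/1.2 = 18.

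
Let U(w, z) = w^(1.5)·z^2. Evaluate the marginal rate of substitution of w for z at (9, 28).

MU_w = 1.5·√w·z^2 and MU_z = 2·w^(1.5)·z.
MRS = MU_w/MU_z = (0.75)·z/w.
At (9, 28): MRS = 7/3.
So at (9, 28) the consumer would give up 7/3 units of z for one more unit of w.

MRS = 7/3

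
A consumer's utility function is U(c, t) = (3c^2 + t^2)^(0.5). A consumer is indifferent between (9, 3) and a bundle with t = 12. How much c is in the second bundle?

c = 6

U depends on (c, t) only through S = 3c^2 + t^2, so equal utility means equal S. At (9, 3): S = 252.
With t = 12: 12^2 = 144, so 3c^2 = 252 − 144 = 108, i.e. c^2 = 36.
Hence c = √36 = 6.
Check: U(6, 12) = 15.8745.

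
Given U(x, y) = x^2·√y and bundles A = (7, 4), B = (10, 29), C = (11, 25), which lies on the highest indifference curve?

Bundle C

Evaluate utility at each bundle:
U(A) = 98.000.
U(B) = 538.516.
U(C) = 605.000.
Highest utility is C, so C ≻ B ≻ A.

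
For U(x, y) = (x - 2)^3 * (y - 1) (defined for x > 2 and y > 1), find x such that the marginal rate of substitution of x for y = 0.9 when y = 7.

MU_x = 3·(x−2)^2·(y−1), MU_y = (x−2)^3.
MRS = (3/1)·(y−1)/(x−2).
Substitute y = 7: MRS = 18/(x − 2). Setting this equal to 0.9 gives x − 2 = 18/0.9 = 20, so x = 22.

x = 22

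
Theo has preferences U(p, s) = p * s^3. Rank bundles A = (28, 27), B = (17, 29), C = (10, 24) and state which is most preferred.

Bundle A

Evaluate utility at each bundle:
U(A) = 551124.
U(B) = 414613.
U(C) = 138240.
Highest utility is A, so A ≻ B ≻ C.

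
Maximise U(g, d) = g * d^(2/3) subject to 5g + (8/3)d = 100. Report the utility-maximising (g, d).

g* = 12, d* = 15

MU_g = d^(2/3) and MU_d = 2/3·g·d^(-1/3).
MRS = MU_g/MU_d = (1.5)·d/g.
Tangency: set MRS = p_g/p_d = 5/(8/3) = 1.875.
So (1.5)·d/g = 1.875, i.e. d = 1.25·g.
Substitute into the budget 5·g + (8/3)·d = 100: (25/3)·g = 100, so g* = 12.
Then d* = 1.25·12 = 15.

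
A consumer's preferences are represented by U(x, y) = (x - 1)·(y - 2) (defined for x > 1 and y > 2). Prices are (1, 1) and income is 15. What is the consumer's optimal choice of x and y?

MU_x = (y−2), MU_y = (x−1).
MRS = (y−2)/(x−1).
Tangency: set MRS = p_x/p_y = 1/1 = 1.
So (y − 2)/(x − 1) = 1, i.e. (y − 2) = (x − 1).
Rewrite the budget in excess-of-subsistence terms: 1·(x − 1) + 1·(y − 2) = 15 − 1·1 − 1·2 = 12.
Substituting, 2·(x − 1) = 12, so x − 1 = 6 and x* = 7.
Then y − 2 = 6, so y* = 8.

x* = 7, y* = 8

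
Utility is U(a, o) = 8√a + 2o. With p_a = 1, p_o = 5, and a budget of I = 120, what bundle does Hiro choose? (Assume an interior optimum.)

a* = 100, o* = 4

MU_a = 8/(2√a), MU_o = 2.
MRS = 8/(2√a) ÷ 2.
Tangency: set MRS = p_a/p_o = 1/5 = 0.2.
MRS depends only on a: 2/√a = 0.2 ⇒ √a = 2/0.2 = 10 ⇒ a* = 100.
From the budget, 5·o = 120 − 1·100 = 20, so o* = 4.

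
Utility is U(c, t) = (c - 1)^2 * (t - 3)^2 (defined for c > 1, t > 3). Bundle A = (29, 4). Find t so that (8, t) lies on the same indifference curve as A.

U(29, 4) = 784.
Set U(8, t) = 784 and solve.
With c = 8: (8 − 1)^2 = 49, so (t − 3)^2 = 784/49 = 16.
Taking the square root (with t > 3): t − 3 = 4, so t = 7.
Check: U(8, 7) = 784.

t = 7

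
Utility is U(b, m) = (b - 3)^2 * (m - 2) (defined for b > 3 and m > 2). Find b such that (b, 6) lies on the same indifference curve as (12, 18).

b = 21

U(12, 18) = 1296.
Set U(b, 6) = 1296 and solve.
With m = 6: (6 − 2) = 4, so (b − 3)^2 = 1296/4 = 324.
Taking the square root (with b > 3): b − 3 = 18, so b = 21.
Check: U(21, 6) = 1296.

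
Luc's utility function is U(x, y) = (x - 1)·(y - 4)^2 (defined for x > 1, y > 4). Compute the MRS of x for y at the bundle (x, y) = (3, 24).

MU_x = (y−4)^2, MU_y = 2·(x−1)·(y−4).
MRS = (1/2)·(y−4)/(x−1).
At (3, 24): MRS = 5.
The indifference curve has slope −5 at this bundle.

MRS = 5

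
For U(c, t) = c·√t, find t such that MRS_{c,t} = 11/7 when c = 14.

MU_c = √t and MU_t = 0.5·c·t^(-0.5).
MRS = MU_c/MU_t = (2)·t/c.
Substitute c = 14: MRS = t/7. Setting t/7 = 11/7 gives t = (11/7)·7 = 11.

t = 11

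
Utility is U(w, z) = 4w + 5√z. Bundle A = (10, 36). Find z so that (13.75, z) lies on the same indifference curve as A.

z = 9

U(10, 36) = 70.
Set U(13.75, z) = 70 and solve.
With w = 13.75: 5√z = 70 − 4·13.75 = 15, so √z = 3 and z = 9.
Check: U(13.75, 9) = 70.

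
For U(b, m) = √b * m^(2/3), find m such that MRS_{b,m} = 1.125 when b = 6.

m = 9

MU_b = 0.5·b^(-0.5)·m^(2/3) and MU_m = 2/3·√b·m^(-1/3).
MRS = MU_b/MU_m = (0.75)·m/b.
Substitute b = 6: MRS = m/8. Setting m/8 = 1.125 gives m = 1.125·8 = 9.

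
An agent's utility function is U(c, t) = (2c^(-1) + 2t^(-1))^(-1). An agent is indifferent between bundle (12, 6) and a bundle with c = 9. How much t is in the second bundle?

U depends on (c, t) only through S = 2c^(-1) + 2t^(-1), so equal utility means equal S. At (12, 6): S = 0.5.
With c = 9: 2·9^(-1) = 2/9, so 2t^(-1) = 0.5 − 2/9 = 5/18, i.e. t^(-1) = 5/36.
Hence t = 1/(5/36) = 7.2.
Check: U(9, 7.2) = 2.

t = 7.2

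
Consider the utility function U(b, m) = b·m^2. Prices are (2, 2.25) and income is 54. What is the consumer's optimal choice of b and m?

MU_b = m^2 and MU_m = 2·b·m.
MRS = MU_b/MU_m = (1/2)·m/b.
Tangency: set MRS = p_b/p_m = 2/2.25 = 8/9.
So (1/2)·m/b = 8/9, i.e. m = (16/9)·b.
Substitute into the budget 2·b + 2.25·m = 54: 6·b = 54, so b* = 9.
Then m* = (16/9)·9 = 16.

b* = 9, m* = 16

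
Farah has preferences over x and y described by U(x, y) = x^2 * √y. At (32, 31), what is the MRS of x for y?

MU_x = 2·x·√y and MU_y = 0.5·x^2·y^(-0.5).
MRS = MU_x/MU_y = (4)·y/x.
At (32, 31): MRS = 3.875.
The indifference curve has slope −3.875 at this bundle.

MRS = 3.875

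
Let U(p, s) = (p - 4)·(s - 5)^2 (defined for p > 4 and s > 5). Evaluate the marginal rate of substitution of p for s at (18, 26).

MRS = 0.75

MU_p = (s−5)^2, MU_s = 2·(p−4)·(s−5).
MRS = (1/2)·(s−5)/(p−4).
At (18, 26): MRS = 0.75.
The indifference curve has slope −0.75 at this bundle.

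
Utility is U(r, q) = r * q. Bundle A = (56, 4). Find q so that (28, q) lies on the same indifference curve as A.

q = 8

U(56, 4) = 224.
Set U(28, q) = 224 and solve.
With r = 28: q = 224/28 = 8.
Check: U(28, 8) = 224.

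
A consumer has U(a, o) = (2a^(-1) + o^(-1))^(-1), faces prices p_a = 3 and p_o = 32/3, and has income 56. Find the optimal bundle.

For CES with ρ = -1, MRS = (2/1)·(o/a)^2.
Tangency: set MRS = p_a/p_o = 3/(32/3) = 9/32.
So (o/a)^2 = 9/64; taking the square root, o/a = 0.375, i.e. o = 0.375·a.
Substitute into the budget 3·a + (32/3)·o = 56: 7·a = 56, so a* = 8 and o* = 0.375·8 = 3.

a* = 8, o* = 3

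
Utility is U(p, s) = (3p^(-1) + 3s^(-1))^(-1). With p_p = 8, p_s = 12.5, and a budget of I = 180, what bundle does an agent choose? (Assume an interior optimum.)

p* = 10, s* = 8

For CES with ρ = -1, MRS = (s/p)^2.
Tangency: set MRS = p_p/p_s = 8/12.5 = 16/25.
So (s/p)^2 = 16/25; taking the square root, s/p = 0.8, i.e. s = 0.8·p.
Substitute into the budget 8·p + 12.5·s = 180: 18·p = 180, so p* = 10 and s* = 0.8·10 = 8.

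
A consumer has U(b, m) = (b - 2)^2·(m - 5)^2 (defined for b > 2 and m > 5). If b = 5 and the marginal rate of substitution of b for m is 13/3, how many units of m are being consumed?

MU_b = 2·(b−2)·(m−5)^2, MU_m = 2·(b−2)^2·(m−5).
MRS = (m−5)/(b−2).
Substitute b = 5: MRS = (m − 5)/3. Setting this equal to 13/3 gives m − 5 = (13/3)·3 = 13, so m = 18.

m = 18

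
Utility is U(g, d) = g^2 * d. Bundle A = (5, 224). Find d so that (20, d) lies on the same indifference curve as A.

U(5, 224) = 5600.
Set U(20, d) = 5600 and solve.
With g = 20: 20^2 = 400, so d = 5600/400 = 14.
Check: U(20, 14) = 5600.

d = 14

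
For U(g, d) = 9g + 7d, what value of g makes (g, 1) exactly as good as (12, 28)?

U(12, 28) = 304.
Set U(g, 1) = 304 and solve.
9g + 7·1 = 304 ⇒ 9g = 297 ⇒ g = 33.
Check: U(33, 1) = 304.

g = 33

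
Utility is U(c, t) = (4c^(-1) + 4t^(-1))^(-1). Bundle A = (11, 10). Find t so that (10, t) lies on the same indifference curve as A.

U depends on (c, t) only through S = 4c^(-1) + 4t^(-1), so equal utility means equal S. At (11, 10): S = 42/55.
With c = 10: 4·10^(-1) = 0.4, so 4t^(-1) = 42/55 − 0.4 = 4/11, i.e. t^(-1) = 1/11.
Hence t = 1/(1/11) = 11.
Check: U(10, 11) = 1.3095.

t = 11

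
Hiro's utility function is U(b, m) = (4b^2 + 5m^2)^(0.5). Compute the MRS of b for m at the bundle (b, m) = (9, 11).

MRS = 36/55

For CES with ρ = 2, MRS = (4/5)·(m/b)^(-1).
At (9, 11): MRS = 36/55.
The indifference curve has slope −36/55 at this bundle.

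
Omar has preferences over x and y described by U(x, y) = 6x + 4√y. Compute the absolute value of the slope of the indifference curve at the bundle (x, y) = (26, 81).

MRS = 27

MU_x = 6, MU_y = 4/(2√y).
MRS = 6 ÷ (4/(2√y)).
At (26, 81): MRS = 27.
The indifference curve has slope −27 at this bundle.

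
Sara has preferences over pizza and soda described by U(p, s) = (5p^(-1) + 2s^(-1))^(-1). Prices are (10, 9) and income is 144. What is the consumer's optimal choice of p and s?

p* = 9, s* = 6

For CES with ρ = -1, MRS = (5/2)·(s/p)^2.
Tangency: set MRS = p_p/p_s = 10/9.
So (s/p)^2 = 4/9; taking the square root, s/p = 2/3, i.e. s = (2/3)·p.
Substitute into the budget 10·p + 9·s = 144: 16·p = 144, so p* = 9 and s* = (2/3)·9 = 6.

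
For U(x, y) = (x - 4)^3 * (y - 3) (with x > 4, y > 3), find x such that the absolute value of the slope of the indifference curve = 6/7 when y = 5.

x = 11

MU_x = 3·(x−4)^2·(y−3), MU_y = (x−4)^3.
MRS = (3/1)·(y−3)/(x−4).
Substitute y = 5: MRS = 6/(x − 4). Setting this equal to 6/7 gives x − 4 = 6/(6/7) = 7, so x = 11.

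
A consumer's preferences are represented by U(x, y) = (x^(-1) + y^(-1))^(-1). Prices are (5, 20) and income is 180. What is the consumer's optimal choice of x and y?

x* = 12, y* = 6

For CES with ρ = -1, MRS = (y/x)^2.
Tangency: set MRS = p_x/p_y = 5/20 = 0.25.
So (y/x)^2 = 0.25; taking the square root, y/x = 0.5, i.e. y = 0.5·x.
Substitute into the budget 5·x + 20·y = 180: 15·x = 180, so x* = 12 and y* = 0.5·12 = 6.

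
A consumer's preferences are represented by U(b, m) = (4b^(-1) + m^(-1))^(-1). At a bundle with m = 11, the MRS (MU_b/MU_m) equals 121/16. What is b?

For CES with ρ = -1, MRS = (4/1)·(m/b)^2.
Setting (4/1)·(11/b)^2 = 121/16 gives (11/b)^2 = 121/64, so 11/b = 1.375 and b = 8.

b = 8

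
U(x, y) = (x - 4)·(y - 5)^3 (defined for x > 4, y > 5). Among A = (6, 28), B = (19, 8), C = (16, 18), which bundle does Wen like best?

Bundle C

Evaluate utility at each bundle:
U(A) = 24334.
U(B) = 405.
U(C) = 26364.
Highest utility is C, so C ≻ A ≻ B.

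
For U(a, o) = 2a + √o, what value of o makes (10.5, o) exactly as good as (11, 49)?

o = 64

U(11, 49) = 29.
Set U(10.5, o) = 29 and solve.
With a = 10.5: √o = 29 − 2·10.5 = 8, so √o = 8 and o = 64.
Check: U(10.5, 64) = 29.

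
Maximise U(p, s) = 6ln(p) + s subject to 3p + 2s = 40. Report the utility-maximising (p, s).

MU_p = 6/p, MU_s = 1.
MRS = 6/p ÷ 1.
Tangency: set MRS = p_p/p_s = 3/2 = 1.5.
MRS depends only on p: 6/p = 1.5 ⇒ p* = 6/1.5 = 4.
From the budget, 2·s = 40 − 3·4 = 28, so s* = 14.

p* = 4, s* = 14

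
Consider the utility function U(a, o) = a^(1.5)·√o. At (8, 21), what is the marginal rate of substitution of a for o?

MRS = 7.875

MU_a = 1.5·√a·√o and MU_o = 0.5·a^(1.5)·o^(-0.5).
MRS = MU_a/MU_o = (3)·o/a.
At (8, 21): MRS = 7.875.
So at (8, 21) the consumer would give up 7.875 units of o for one more unit of a.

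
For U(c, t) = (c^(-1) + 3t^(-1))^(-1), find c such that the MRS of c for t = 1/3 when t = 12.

c = 12

For CES with ρ = -1, MRS = (1/3)·(t/c)^2.
Setting (1/3)·(12/c)^2 = 1/3 gives (12/c)^2 = 1, so 12/c = 1 and c = 12.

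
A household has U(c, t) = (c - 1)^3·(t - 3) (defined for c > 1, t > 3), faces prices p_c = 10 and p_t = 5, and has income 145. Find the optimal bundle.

MU_c = 3·(c−1)^2·(t−3), MU_t = (c−1)^3.
MRS = (3/1)·(t−3)/(c−1).
Tangency: set MRS = p_c/p_t = 10/5 = 2.
So (3/1)·(t − 3)/(c − 1) = 2, i.e. (t − 3) = (2/3)·(c − 1).
Rewrite the budget in excess-of-subsistence terms: 10·(c − 1) + 5·(t − 3) = 145 − 10·1 − 5·3 = 120.
Substituting, (40/3)·(c − 1) = 120, so c − 1 = 9 and c* = 10.
Then t − 3 = (2/3)·9 = 6, so t* = 9.

c* = 10, t* = 9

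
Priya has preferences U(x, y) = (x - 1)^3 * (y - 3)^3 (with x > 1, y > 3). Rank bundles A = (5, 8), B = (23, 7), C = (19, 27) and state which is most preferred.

Evaluate utility at each bundle:
U(A) = 8000.
U(B) = 681472.
U(C) = 80621568.
Highest utility is C, so C ≻ B ≻ A.

Bundle C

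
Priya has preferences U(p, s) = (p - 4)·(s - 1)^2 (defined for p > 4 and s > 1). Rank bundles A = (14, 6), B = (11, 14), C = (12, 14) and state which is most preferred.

Evaluate utility at each bundle:
U(A) = 250.
U(B) = 1183.
U(C) = 1352.
Highest utility is C, so C ≻ B ≻ A.

Bundle C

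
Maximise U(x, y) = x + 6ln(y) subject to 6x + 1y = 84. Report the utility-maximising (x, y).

MU_x = 1, MU_y = 6/y.
MRS = 1 ÷ (6/y).
Tangency: set MRS = p_x/p_y = 6/1 = 6.
MRS depends only on y: (1/6)·y = 6 ⇒ y* = 6/(1/6) = 36.
From the budget, 6·x = 84 − 1·36 = 48, so x* = 8.

x* = 8, y* = 36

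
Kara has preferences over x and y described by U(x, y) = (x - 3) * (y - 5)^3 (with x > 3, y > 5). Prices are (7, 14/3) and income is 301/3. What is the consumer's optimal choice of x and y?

MU_x = (y−5)^3, MU_y = 3·(x−3)·(y−5)^2.
MRS = (1/3)·(y−5)/(x−3).
Tangency: set MRS = p_x/p_y = 7/(14/3) = 1.5.
So (1/3)·(y − 5)/(x − 3) = 1.5, i.e. (y − 5) = 4.5·(x − 3).
Rewrite the budget in excess-of-subsistence terms: 7·(x − 3) + (14/3)·(y − 5) = 301/3 − 7·3 − (14/3)·5 = 56.
Substituting, 28·(x − 3) = 56, so x − 3 = 2 and x* = 5.
Then y − 5 = 4.5·2 = 9, so y* = 14.

x* = 5, y* = 14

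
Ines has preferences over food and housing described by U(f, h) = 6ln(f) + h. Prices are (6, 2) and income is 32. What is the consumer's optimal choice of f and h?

MU_f = 6/f, MU_h = 1.
MRS = 6/f ÷ 1.
Tangency: set MRS = p_f/p_h = 6/2 = 3.
MRS depends only on f: 6/f = 3 ⇒ f* = 6/3 = 2.
From the budget, 2·h = 32 − 6·2 = 20, so h* = 10.

f* = 2, h* = 10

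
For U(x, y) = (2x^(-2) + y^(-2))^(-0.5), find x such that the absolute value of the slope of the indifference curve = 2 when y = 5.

For CES with ρ = -2, MRS = (2/1)·(y/x)^3.
Setting (2/1)·(5/x)^3 = 2 gives (5/x)^3 = 1, so 5/x = 1 and x = 5.

x = 5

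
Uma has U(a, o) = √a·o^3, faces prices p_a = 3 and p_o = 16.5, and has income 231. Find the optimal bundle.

MU_a = 0.5·a^(-0.5)·o^3 and MU_o = 3·√a·o^2.
MRS = MU_a/MU_o = (1/6)·o/a.
Tangency: set MRS = p_a/p_o = 3/16.5 = 2/11.
So (1/6)·o/a = 2/11, i.e. o = (12/11)·a.
Substitute into the budget 3·a + 16.5·o = 231: 21·a = 231, so a* = 11.
Then o* = (12/11)·11 = 12.

a* = 11, o* = 12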